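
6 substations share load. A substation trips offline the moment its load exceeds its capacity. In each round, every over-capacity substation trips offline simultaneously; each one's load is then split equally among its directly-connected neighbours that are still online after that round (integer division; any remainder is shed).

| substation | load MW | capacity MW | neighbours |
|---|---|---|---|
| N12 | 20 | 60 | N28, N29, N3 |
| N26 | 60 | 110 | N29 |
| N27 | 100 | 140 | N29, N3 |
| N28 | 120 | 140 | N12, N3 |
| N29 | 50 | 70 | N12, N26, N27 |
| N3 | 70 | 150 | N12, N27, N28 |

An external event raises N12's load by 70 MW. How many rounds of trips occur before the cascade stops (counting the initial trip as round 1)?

4

Round 1 — N12 at 90 > 60. N12 trips offline.
  N12 sheds 90 MW to N28, N29, N3: 30 each.
    N28: 120+30 = 150 > 140
    N29: 50+30 = 80 > 70
    N3: 70+30 = 100 ≤ 150
Round 2 — N28, N29 trip offline.
  N28 sheds 150 MW to N3: 150 each.
    N3: 100+150 = 250 > 150
  N29 sheds 80 MW to N26, N27: 40 each.
    N26: 60+40 = 100 ≤ 110
    N27: 100+40 = 140 ≤ 140
Round 3 — N3 trips offline.
  N3 sheds 250 MW to N27: 250 each.
    N27: 140+250 = 390 > 140
Round 4 — N27 trips offline.
  N27 sheds 390 MW: no online neighbours, lost.
No further trips.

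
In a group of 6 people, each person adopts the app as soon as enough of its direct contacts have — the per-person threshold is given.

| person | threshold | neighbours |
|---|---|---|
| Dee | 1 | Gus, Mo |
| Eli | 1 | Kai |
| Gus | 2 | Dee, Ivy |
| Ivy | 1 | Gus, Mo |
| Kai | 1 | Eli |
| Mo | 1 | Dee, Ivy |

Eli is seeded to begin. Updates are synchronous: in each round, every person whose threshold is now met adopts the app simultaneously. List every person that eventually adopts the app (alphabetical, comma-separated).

Eli, Kai

Round 1 — Eli adopts the app (initial).
Round 2 — checking thresholds:
  Kai: 1 of 1 neighbours ≥ 1, adopts the app.
Round 3 — no new adoptions; cascade stops.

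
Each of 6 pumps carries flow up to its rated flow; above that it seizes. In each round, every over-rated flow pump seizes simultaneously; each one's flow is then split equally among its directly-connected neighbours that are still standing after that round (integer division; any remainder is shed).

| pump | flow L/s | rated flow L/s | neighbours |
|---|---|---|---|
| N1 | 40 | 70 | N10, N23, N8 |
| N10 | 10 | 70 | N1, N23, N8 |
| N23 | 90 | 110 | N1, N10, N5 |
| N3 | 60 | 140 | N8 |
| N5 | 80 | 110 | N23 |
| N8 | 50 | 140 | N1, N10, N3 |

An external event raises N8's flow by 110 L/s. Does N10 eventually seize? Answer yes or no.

yes

Round 1 — N8 at 160 > 140. N8 seizes.
  N8 sheds 160 L/s to N1, N10, N3: 53 each (1 lost).
    N1: 40+53 = 93 > 70
    N10: 10+53 = 63 ≤ 70
    N3: 60+53 = 113 ≤ 140
Round 2 — N1 seizes.
  N1 sheds 93 L/s to N10, N23: 46 each (1 lost).
    N10: 63+46 = 109 > 70
    N23: 90+46 = 136 > 110
Round 3 — N10, N23 seize.
  N10 sheds 109 L/s: no online neighbours, lost.
  N23 sheds 136 L/s to N5: 136 each.
    N5: 80+136 = 216 > 110
Round 4 — N5 seizes.
  N5 sheds 216 L/s: no online neighbours, lost.
No further seizures.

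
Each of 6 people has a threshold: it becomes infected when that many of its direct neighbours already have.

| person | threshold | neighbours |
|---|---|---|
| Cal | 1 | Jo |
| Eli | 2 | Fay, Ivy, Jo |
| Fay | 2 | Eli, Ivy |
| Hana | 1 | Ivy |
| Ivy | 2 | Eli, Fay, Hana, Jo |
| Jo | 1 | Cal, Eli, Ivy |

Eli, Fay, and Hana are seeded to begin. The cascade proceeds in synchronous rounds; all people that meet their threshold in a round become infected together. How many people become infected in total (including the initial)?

6

Round 1 — Eli, Fay, Hana become infected (initial).
Round 2 — checking thresholds:
  Ivy: 3 of 4 neighbours ≥ 2, becomes infected.
  Jo: 1 of 3 neighbours ≥ 1, becomes infected.
Round 3 — checking thresholds:
  Cal: 1 of 1 neighbours ≥ 1, becomes infected.
Round 4 — no new infections; cascade stops.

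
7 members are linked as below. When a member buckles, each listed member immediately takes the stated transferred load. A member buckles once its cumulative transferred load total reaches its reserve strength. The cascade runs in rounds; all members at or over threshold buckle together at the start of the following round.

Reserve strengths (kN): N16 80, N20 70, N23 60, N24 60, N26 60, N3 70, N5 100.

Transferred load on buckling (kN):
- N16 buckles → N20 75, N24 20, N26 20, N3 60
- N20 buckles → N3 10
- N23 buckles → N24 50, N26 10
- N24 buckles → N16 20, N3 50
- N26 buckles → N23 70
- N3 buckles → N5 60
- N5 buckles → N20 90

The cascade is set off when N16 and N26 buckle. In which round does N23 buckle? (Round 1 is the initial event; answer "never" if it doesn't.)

Round 1 — N16, N26 buckle (initial).
  N20: +75 → 75 ≥ 70
  N23: +70 → 70 ≥ 60
  N24: +20 → 20 < 60
  N3: +60 → 60 < 70
Round 2 — N20, N23 buckle.
  N24: +50 → 70 ≥ 60
  N3: +10 → 70 ≥ 70
Round 3 — N24, N3 buckle.
  N5: +60 → 60 < 100
No further bucklings.

2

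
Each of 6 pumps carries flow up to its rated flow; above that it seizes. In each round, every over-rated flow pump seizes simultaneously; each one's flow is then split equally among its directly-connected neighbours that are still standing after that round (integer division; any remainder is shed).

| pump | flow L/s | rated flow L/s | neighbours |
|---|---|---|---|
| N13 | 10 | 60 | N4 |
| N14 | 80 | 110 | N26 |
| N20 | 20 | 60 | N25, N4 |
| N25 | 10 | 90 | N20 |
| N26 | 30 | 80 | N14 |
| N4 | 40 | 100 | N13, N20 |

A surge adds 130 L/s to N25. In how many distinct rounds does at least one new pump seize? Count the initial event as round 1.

4

Round 1 — N25 at 140 > 90. N25 seizes.
  N25 sheds 140 L/s to N20: 140 each.
    N20: 20+140 = 160 > 60
Round 2 — N20 seizes.
  N20 sheds 160 L/s to N4: 160 each.
    N4: 40+160 = 200 > 100
Round 3 — N4 seizes.
  N4 sheds 200 L/s to N13: 200 each.
    N13: 10+200 = 210 > 60
Round 4 — N13 seizes.
  N13 sheds 210 L/s: no online neighbours, lost.
No further seizures.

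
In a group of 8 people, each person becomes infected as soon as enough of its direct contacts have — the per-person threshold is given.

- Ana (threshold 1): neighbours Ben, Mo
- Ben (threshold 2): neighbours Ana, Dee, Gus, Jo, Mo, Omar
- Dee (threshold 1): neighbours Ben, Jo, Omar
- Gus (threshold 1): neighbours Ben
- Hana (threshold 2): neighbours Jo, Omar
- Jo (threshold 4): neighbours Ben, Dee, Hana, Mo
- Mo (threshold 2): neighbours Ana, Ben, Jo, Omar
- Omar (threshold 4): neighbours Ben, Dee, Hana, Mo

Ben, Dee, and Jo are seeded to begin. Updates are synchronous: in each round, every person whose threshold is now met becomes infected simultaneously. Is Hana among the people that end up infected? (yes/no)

Round 1 — Ben, Dee, Jo become infected (initial).
Round 2 — checking thresholds:
  Ana: 1 of 2 neighbours ≥ 1, becomes infected.
  Gus: 1 of 1 neighbours ≥ 1, becomes infected.
  Hana: 1 of 2 neighbours < 2, holds.
  Mo: 2 of 4 neighbours ≥ 2, becomes infected.
  Omar: 2 of 4 neighbours < 4, holds.
Round 3 — no new infections; cascade stops.

no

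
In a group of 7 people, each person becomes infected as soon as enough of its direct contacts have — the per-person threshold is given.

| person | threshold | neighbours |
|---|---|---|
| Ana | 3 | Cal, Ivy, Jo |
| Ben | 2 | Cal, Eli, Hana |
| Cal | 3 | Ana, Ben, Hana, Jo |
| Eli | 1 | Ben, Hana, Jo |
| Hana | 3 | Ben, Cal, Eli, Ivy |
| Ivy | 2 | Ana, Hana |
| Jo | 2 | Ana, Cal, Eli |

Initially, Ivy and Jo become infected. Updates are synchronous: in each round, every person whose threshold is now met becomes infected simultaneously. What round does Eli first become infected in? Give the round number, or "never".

2

Round 1 — Ivy, Jo become infected (initial).
Round 2 — checking thresholds:
  Ana: 2 of 3 neighbours < 3, below threshold.
  Cal: 1 of 4 neighbours < 3, below threshold.
  Eli: 1 of 3 neighbours ≥ 1, becomes infected.
  Hana: 1 of 4 neighbours < 3, below threshold.
Round 3 — no new infections; cascade stops.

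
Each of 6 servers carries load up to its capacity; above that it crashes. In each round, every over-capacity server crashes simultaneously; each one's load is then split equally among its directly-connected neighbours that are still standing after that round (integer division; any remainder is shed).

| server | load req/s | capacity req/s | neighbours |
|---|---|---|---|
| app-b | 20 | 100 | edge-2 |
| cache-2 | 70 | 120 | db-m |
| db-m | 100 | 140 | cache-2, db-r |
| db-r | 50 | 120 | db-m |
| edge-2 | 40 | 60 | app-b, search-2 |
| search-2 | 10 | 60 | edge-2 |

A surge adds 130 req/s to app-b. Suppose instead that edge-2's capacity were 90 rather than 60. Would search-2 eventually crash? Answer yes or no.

With edge-2's capacity at 90:
Round 1 — app-b at 150 > 100. app-b crashes.
  app-b sheds 150 req/s to edge-2: 150 each.
    edge-2: 40+150 = 190 > 90
Round 2 — edge-2 crashes.
  edge-2 sheds 190 req/s to search-2: 190 each.
    search-2: 10+190 = 200 > 60
Round 3 — search-2 crashes.
  search-2 sheds 200 req/s: no online neighbours, lost.
No further crashes.

yes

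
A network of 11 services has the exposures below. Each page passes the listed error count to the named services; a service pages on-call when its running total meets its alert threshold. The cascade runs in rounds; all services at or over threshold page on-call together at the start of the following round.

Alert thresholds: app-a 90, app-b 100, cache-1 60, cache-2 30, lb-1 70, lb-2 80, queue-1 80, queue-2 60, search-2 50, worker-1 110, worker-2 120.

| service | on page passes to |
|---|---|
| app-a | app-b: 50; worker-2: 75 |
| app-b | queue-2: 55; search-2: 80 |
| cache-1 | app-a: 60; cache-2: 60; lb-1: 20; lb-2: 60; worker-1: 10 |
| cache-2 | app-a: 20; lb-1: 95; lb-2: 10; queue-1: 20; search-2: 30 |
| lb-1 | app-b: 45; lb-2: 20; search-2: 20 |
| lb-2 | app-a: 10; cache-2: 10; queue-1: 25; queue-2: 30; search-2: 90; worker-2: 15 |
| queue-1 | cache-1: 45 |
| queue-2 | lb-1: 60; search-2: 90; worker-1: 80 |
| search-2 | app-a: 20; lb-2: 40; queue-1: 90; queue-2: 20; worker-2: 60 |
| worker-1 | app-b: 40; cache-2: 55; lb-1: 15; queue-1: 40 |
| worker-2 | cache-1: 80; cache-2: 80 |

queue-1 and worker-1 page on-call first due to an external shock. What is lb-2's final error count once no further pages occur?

Round 1 — queue-1, worker-1 page on-call (initial).
  app-b: +40 → 40 < 100
  cache-1: +45 → 45 < 60
  cache-2: +55 → 55 ≥ 30
  lb-1: +15 → 15 < 70
Round 2 — cache-2 pages on-call.
  app-a: +20 → 20 < 90
  lb-1: +95 → 110 ≥ 70
  lb-2: +10 → 10 < 80
  search-2: +30 → 30 < 50
Round 3 — lb-1 pages on-call.
  app-b: +45 → 85 < 100
  lb-2: +20 → 30 < 80
  search-2: +20 → 50 ≥ 50
Round 4 — search-2 pages on-call.
  app-a: +20 → 40 < 90
  lb-2: +40 → 70 < 80
  queue-2: +20 → 20 < 60
  worker-2: +60 → 60 < 120
No further pages.

70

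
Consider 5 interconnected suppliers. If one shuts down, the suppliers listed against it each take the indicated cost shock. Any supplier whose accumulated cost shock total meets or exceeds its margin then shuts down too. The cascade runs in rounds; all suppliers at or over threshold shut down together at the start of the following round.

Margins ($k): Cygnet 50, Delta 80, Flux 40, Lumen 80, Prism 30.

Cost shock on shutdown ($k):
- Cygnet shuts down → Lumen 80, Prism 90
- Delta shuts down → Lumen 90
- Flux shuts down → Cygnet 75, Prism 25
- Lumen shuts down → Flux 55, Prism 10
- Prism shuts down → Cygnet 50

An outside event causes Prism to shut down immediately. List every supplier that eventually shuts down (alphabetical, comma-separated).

Cygnet, Flux, Lumen, Prism

Round 1 — Prism shuts down (initial).
  Cygnet: +50 → 50 ≥ 50
Round 2 — Cygnet shuts down.
  Lumen: +80 → 80 ≥ 80
Round 3 — Lumen shuts down.
  Flux: +55 → 55 ≥ 40
Round 4 — Flux shuts down.
No further shutdowns.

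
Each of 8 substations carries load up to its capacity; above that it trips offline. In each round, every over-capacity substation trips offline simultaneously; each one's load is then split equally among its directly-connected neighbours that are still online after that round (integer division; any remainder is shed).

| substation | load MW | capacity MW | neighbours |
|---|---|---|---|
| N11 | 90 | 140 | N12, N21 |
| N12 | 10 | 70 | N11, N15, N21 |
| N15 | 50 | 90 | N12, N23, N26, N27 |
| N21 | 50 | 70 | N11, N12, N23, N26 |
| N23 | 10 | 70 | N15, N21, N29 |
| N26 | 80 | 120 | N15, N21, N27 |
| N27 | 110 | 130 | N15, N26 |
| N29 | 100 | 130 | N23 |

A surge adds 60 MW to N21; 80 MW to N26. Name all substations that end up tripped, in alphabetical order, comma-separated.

Round 1 — N21 at 110 > 70; N26 at 160 > 120. N21, N26 trip offline.
  N21 sheds 110 MW to N11, N12, N23: 36 each (2 lost).
    N11: 90+36 = 126 ≤ 140
    N12: 10+36 = 46 ≤ 70
    N23: 10+36 = 46 ≤ 70
  N26 sheds 160 MW to N15, N27: 80 each.
    N15: 50+80 = 130 > 90
    N27: 110+80 = 190 > 130
Round 2 — N15, N27 trip offline.
  N15 sheds 130 MW to N12, N23: 65 each.
    N12: 46+65 = 111 > 70
    N23: 46+65 = 111 > 70
  N27 sheds 190 MW: no online neighbours, lost.
Round 3 — N12, N23 trip offline.
  N12 sheds 111 MW to N11: 111 each.
    N11: 126+111 = 237 > 140
  N23 sheds 111 MW to N29: 111 each.
    N29: 100+111 = 211 > 130
Round 4 — N11, N29 trip offline.
  N11 sheds 237 MW: no online neighbours, lost.
  N29 sheds 211 MW: no online neighbours, lost.
No further trips.

N11, N12, N15, N21, N23, N26, N27, N29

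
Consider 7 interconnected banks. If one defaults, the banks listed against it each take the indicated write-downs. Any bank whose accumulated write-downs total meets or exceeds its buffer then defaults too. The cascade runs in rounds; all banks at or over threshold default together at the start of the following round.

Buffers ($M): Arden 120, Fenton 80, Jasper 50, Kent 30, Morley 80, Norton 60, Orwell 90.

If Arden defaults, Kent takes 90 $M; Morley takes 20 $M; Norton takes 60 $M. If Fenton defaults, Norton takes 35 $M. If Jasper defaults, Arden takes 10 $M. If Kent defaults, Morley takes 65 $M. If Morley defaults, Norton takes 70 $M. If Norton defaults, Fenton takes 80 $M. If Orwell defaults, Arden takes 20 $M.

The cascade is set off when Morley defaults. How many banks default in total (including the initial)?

3

Round 1 — Morley defaults (initial).
  Norton: +70 → 70 ≥ 60
Round 2 — Norton defaults.
  Fenton: +80 → 80 ≥ 80
Round 3 — Fenton defaults.
No further defaults.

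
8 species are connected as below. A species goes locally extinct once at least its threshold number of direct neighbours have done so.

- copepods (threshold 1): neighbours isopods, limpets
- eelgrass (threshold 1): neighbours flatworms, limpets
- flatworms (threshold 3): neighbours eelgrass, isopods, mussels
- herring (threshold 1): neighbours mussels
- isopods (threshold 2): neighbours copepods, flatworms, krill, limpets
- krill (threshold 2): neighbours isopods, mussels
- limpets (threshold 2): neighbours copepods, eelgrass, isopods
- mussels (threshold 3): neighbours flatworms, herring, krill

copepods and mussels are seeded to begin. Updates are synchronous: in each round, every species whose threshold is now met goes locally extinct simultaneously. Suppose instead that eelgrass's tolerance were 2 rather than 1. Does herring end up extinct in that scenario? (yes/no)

yes

With eelgrass's tolerance at 2:
Round 1 — copepods, mussels go locally extinct (initial).
Round 2 — checking thresholds:
  flatworms: 1 of 3 neighbours < 3, holds.
  herring: 1 of 1 neighbours ≥ 1, goes locally extinct.
  isopods: 1 of 4 neighbours < 2, holds.
  krill: 1 of 2 neighbours < 2, holds.
  limpets: 1 of 3 neighbours < 2, holds.
Round 3 — no new extinctions; cascade stops.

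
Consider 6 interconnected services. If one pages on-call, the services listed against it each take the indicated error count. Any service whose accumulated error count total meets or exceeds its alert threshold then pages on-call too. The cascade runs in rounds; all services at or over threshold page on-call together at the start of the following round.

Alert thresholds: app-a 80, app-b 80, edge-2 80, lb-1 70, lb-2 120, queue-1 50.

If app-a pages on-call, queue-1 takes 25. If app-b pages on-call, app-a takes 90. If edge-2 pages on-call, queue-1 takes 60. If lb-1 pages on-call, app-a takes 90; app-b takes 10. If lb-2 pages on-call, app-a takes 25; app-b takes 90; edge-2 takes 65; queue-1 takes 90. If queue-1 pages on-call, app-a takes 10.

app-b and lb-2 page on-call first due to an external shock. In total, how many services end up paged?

4

Round 1 — app-b, lb-2 page on-call (initial).
  app-a: +90+25 → 115 ≥ 80
  edge-2: +65 → 65 < 80
  queue-1: +90 → 90 ≥ 50
Round 2 — app-a, queue-1 page on-call.
No further pages.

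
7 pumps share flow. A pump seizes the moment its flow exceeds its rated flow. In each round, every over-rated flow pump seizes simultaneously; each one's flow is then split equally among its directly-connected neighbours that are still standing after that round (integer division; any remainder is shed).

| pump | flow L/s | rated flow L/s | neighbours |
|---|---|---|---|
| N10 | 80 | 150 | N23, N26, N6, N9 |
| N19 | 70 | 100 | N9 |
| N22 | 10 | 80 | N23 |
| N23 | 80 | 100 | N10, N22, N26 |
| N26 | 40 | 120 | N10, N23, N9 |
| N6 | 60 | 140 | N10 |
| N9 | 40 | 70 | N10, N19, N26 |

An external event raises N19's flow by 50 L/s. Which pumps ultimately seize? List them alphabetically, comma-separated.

Round 1 — N19 at 120 > 100. N19 seizes.
  N19 sheds 120 L/s to N9: 120 each.
    N9: 40+120 = 160 > 70
Round 2 — N9 seizes.
  N9 sheds 160 L/s to N10, N26: 80 each.
    N10: 80+80 = 160 > 150
    N26: 40+80 = 120 ≤ 120
Round 3 — N10 seizes.
  N10 sheds 160 L/s to N23, N26, N6: 53 each (1 lost).
    N23: 80+53 = 133 > 100
    N26: 120+53 = 173 > 120
    N6: 60+53 = 113 ≤ 140
Round 4 — N23, N26 seize.
  N23 sheds 133 L/s to N22: 133 each.
    N22: 10+133 = 143 > 80
  N26 sheds 173 L/s: no online neighbours, lost.
Round 5 — N22 seizes.
  N22 sheds 143 L/s: no online neighbours, lost.
No further seizures.

N10, N19, N22, N23, N26, N9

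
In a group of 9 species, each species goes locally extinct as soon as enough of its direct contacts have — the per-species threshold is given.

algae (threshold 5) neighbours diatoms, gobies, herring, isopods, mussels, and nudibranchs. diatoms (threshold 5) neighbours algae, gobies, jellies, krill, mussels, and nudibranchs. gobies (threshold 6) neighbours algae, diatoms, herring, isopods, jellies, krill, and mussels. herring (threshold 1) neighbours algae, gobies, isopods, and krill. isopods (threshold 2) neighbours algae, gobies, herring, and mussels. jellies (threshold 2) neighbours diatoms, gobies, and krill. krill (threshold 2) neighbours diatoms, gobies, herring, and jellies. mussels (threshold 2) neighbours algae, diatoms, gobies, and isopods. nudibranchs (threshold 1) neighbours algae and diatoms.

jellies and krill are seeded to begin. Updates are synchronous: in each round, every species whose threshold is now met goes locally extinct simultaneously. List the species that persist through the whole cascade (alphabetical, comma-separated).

Round 1 — jellies, krill go locally extinct (initial).
Round 2 — checking thresholds:
  diatoms: 2 of 6 neighbours < 5, holds.
  gobies: 2 of 7 neighbours < 6, holds.
  herring: 1 of 4 neighbours ≥ 1, goes locally extinct.
Round 3 — no new extinctions; cascade stops.

algae, diatoms, gobies, isopods, mussels, nudibranchs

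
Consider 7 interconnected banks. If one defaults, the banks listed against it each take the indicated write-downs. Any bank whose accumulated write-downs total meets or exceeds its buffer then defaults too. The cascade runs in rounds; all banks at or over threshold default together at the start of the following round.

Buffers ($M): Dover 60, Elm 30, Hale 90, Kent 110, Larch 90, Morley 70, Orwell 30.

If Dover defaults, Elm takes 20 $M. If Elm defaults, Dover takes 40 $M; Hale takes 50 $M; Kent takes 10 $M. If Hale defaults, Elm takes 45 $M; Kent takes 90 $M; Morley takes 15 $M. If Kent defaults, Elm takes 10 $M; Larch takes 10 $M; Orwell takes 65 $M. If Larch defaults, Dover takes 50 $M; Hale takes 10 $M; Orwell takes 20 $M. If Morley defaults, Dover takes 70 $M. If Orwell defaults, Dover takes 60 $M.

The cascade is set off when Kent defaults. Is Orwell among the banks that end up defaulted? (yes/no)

Round 1 — Kent defaults (initial).
  Elm: +10 → 10 < 30
  Larch: +10 → 10 < 90
  Orwell: +65 → 65 ≥ 30
Round 2 — Orwell defaults.
  Dover: +60 → 60 ≥ 60
Round 3 — Dover defaults.
  Elm: +20 → 30 ≥ 30
Round 4 — Elm defaults.
  Hale: +50 → 50 < 90
No further defaults.

yes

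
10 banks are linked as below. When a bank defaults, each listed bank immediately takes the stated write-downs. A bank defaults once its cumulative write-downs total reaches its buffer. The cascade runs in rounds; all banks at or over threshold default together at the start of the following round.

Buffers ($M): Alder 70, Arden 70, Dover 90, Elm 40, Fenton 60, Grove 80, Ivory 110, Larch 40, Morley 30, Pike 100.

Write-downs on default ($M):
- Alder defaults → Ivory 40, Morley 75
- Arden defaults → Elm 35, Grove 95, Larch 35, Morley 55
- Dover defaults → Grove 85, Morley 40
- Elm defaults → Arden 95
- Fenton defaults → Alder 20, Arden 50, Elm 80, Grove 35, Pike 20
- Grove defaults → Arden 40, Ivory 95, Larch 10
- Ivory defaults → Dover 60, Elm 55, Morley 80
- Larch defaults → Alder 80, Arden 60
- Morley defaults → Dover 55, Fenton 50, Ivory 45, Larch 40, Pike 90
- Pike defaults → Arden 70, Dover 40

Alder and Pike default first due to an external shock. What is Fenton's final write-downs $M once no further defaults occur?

50

Round 1 — Alder, Pike default (initial).
  Arden: +70 → 70 ≥ 70
  Dover: +40 → 40 < 90
  Ivory: +40 → 40 < 110
  Morley: +75 → 75 ≥ 30
Round 2 — Arden, Morley default.
  Dover: +55 → 95 ≥ 90
  Elm: +35 → 35 < 40
  Fenton: +50 → 50 < 60
  Grove: +95 → 95 ≥ 80
  Ivory: +45 → 85 < 110
  Larch: +35+40 → 75 ≥ 40
Round 3 — Dover, Grove, Larch default.
  Ivory: +95 → 180 ≥ 110
Round 4 — Ivory defaults.
  Elm: +55 → 90 ≥ 40
Round 5 — Elm defaults.
No further defaults.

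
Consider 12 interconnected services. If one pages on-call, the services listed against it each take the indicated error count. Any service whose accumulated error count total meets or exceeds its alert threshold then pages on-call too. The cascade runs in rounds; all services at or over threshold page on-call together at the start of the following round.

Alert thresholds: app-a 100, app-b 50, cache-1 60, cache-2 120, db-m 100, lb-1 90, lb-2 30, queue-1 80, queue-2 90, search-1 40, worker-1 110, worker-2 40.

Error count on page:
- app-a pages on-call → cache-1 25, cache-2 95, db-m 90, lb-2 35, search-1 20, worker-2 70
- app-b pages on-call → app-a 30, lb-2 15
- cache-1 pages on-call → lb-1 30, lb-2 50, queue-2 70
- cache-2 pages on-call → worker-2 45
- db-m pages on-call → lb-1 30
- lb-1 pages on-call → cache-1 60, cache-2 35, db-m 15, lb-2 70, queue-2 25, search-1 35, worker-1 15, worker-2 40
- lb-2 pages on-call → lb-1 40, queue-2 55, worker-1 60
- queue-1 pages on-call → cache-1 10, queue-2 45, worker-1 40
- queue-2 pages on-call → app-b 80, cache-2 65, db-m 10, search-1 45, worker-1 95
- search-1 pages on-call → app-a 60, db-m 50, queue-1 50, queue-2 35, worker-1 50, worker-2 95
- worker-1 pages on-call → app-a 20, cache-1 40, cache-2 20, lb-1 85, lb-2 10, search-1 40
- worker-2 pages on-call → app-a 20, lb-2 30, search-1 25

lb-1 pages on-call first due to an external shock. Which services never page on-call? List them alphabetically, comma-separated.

Round 1 — lb-1 pages on-call (initial).
  cache-1: +60 → 60 ≥ 60
  cache-2: +35 → 35 < 120
  db-m: +15 → 15 < 100
  lb-2: +70 → 70 ≥ 30
  queue-2: +25 → 25 < 90
  search-1: +35 → 35 < 40
  worker-1: +15 → 15 < 110
  worker-2: +40 → 40 ≥ 40
Round 2 — cache-1, lb-2, worker-2 page on-call.
  app-a: +20 → 20 < 100
  queue-2: +70+55 → 150 ≥ 90
  search-1: +25 → 60 ≥ 40
  worker-1: +60 → 75 < 110
Round 3 — queue-2, search-1 page on-call.
  app-a: +60 → 80 < 100
  app-b: +80 → 80 ≥ 50
  cache-2: +65 → 100 < 120
  db-m: +10+50 → 75 < 100
  queue-1: +50 → 50 < 80
  worker-1: +95+50 → 220 ≥ 110
Round 4 — app-b, worker-1 page on-call.
  app-a: +30+20 → 130 ≥ 100
  cache-2: +20 → 120 ≥ 120
Round 5 — app-a, cache-2 page on-call.
  db-m: +90 → 165 ≥ 100
Round 6 — db-m pages on-call.
No further pages.

queue-1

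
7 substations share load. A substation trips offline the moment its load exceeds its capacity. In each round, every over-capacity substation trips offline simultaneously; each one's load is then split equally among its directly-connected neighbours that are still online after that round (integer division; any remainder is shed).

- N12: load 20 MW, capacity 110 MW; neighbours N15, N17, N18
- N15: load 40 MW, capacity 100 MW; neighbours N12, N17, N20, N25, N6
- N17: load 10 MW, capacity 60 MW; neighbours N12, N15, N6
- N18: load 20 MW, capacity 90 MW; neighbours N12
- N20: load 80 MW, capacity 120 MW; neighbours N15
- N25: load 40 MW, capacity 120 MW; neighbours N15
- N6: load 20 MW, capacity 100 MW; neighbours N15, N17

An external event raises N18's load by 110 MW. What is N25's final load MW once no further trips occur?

Round 1 — N18 at 130 > 90. N18 trips offline.
  N18 sheds 130 MW to N12: 130 each.
    N12: 20+130 = 150 > 110
Round 2 — N12 trips offline.
  N12 sheds 150 MW to N15, N17: 75 each.
    N15: 40+75 = 115 > 100
    N17: 10+75 = 85 > 60
Round 3 — N15, N17 trip offline.
  N15 sheds 115 MW to N20, N25, N6: 38 each (1 lost).
    N20: 80+38 = 118 ≤ 120
    N25: 40+38 = 78 ≤ 120
    N6: 20+38 = 58 ≤ 100
  N17 sheds 85 MW to N6: 85 each.
    N6: 58+85 = 143 > 100
Round 4 — N6 trips offline.
  N6 sheds 143 MW: no online neighbours, lost.
No further trips.

78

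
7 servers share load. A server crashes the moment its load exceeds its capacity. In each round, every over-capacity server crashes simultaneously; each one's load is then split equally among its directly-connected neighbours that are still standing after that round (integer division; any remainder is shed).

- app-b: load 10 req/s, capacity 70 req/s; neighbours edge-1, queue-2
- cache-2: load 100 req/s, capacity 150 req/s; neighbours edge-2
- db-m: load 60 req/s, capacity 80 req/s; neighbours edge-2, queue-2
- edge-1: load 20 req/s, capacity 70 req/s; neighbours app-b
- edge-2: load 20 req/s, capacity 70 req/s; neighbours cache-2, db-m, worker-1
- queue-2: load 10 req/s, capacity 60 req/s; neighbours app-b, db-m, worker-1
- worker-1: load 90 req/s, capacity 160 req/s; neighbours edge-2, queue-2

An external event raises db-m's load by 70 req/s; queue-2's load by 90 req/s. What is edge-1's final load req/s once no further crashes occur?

Round 1 — db-m at 130 > 80; queue-2 at 100 > 60. db-m, queue-2 crash.
  db-m sheds 130 req/s to edge-2: 130 each.
    edge-2: 20+130 = 150 > 70
  queue-2 sheds 100 req/s to app-b, worker-1: 50 each.
    app-b: 10+50 = 60 ≤ 70
    worker-1: 90+50 = 140 ≤ 160
Round 2 — edge-2 crashes.
  edge-2 sheds 150 req/s to cache-2, worker-1: 75 each.
    cache-2: 100+75 = 175 > 150
    worker-1: 140+75 = 215 > 160
Round 3 — cache-2, worker-1 crash.
  cache-2 sheds 175 req/s: no online neighbours, lost.
  worker-1 sheds 215 req/s: no online neighbours, lost.
No further crashes.

20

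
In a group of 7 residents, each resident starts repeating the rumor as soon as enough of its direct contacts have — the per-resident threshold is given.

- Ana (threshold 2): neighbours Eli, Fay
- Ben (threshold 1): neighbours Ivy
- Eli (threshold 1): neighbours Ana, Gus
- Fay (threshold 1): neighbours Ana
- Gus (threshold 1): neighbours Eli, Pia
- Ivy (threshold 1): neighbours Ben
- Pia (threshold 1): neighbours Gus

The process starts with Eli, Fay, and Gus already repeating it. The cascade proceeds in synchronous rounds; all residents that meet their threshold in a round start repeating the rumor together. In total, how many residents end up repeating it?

Round 1 — Eli, Fay, Gus start repeating the rumor (initial).
Round 2 — checking thresholds:
  Ana: 2 of 2 neighbours ≥ 2, starts repeating the rumor.
  Pia: 1 of 1 neighbours ≥ 1, starts repeating the rumor.
Round 3 — no new spreads; cascade stops.

5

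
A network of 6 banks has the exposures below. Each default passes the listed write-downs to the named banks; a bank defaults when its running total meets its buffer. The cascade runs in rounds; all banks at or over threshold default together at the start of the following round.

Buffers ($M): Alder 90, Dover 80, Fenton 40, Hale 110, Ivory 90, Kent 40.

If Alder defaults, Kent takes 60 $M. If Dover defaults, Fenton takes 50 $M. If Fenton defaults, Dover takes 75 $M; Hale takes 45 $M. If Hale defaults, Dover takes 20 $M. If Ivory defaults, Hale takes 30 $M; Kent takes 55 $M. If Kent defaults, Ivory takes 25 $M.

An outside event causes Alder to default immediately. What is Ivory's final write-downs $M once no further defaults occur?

Round 1 — Alder defaults (initial).
  Kent: +60 → 60 ≥ 40
Round 2 — Kent defaults.
  Ivory: +25 → 25 < 90
No further defaults.

25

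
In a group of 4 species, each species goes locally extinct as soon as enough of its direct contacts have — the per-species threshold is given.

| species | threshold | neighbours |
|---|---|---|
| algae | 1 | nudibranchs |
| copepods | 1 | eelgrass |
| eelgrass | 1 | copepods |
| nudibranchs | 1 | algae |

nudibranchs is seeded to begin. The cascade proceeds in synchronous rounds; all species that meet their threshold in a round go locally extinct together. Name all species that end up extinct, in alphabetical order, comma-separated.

Round 1 — nudibranchs goes locally extinct (initial).
Round 2 — checking thresholds:
  algae: 1 of 1 neighbours ≥ 1, goes locally extinct.
Round 3 — no new extinctions; cascade stops.

algae, nudibranchs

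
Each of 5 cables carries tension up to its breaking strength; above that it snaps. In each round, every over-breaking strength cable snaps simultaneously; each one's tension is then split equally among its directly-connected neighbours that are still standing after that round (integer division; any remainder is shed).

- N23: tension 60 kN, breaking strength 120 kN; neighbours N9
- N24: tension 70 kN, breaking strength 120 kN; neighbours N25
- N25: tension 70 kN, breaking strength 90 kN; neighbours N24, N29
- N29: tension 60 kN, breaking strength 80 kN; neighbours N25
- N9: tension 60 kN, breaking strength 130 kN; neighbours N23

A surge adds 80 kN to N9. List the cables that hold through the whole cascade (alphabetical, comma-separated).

N24, N25, N29

Round 1 — N9 at 140 > 130. N9 snaps.
  N9 sheds 140 kN to N23: 140 each.
    N23: 60+140 = 200 > 120
Round 2 — N23 snaps.
  N23 sheds 200 kN: no online neighbours, lost.
No further breaks.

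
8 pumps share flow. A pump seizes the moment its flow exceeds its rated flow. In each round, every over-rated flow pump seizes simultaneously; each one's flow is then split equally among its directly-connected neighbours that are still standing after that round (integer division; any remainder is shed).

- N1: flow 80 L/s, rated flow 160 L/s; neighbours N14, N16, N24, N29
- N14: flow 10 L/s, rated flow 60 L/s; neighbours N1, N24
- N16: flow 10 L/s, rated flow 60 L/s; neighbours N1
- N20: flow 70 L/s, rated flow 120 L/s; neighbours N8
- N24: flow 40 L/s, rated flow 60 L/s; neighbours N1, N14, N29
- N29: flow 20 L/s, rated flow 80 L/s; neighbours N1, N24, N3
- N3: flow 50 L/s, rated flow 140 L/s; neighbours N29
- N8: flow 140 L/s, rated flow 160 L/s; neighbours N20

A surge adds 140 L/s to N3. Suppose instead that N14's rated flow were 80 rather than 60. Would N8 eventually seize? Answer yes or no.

no

With N14's rated flow at 80:
Round 1 — N3 at 190 > 140. N3 seizes.
  N3 sheds 190 L/s to N29: 190 each.
    N29: 20+190 = 210 > 80
Round 2 — N29 seizes.
  N29 sheds 210 L/s to N1, N24: 105 each.
    N1: 80+105 = 185 > 160
    N24: 40+105 = 145 > 60
Round 3 — N1, N24 seize.
  N1 sheds 185 L/s to N14, N16: 92 each (1 lost).
    N14: 10+92 = 102 > 80
    N16: 10+92 = 102 > 60
  N24 sheds 145 L/s to N14: 145 each.
    N14: 102+145 = 247 > 80
Round 4 — N14, N16 seize.
  N14 sheds 247 L/s: no online neighbours, lost.
  N16 sheds 102 L/s: no online neighbours, lost.
No further seizures.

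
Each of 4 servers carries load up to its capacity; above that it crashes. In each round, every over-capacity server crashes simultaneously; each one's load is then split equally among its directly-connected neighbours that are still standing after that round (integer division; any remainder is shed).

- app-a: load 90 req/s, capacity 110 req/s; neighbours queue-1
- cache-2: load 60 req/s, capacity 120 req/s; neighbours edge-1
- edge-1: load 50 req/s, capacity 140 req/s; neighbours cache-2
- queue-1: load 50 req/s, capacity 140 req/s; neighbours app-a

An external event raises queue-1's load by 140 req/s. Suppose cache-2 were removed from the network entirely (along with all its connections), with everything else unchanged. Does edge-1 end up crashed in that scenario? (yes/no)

With cache-2 removed:
Round 1 — queue-1 at 190 > 140. queue-1 crashes.
  queue-1 sheds 190 req/s to app-a: 190 each.
    app-a: 90+190 = 280 > 110
Round 2 — app-a crashes.
  app-a sheds 280 req/s: no online neighbours, lost.
No further crashes.

no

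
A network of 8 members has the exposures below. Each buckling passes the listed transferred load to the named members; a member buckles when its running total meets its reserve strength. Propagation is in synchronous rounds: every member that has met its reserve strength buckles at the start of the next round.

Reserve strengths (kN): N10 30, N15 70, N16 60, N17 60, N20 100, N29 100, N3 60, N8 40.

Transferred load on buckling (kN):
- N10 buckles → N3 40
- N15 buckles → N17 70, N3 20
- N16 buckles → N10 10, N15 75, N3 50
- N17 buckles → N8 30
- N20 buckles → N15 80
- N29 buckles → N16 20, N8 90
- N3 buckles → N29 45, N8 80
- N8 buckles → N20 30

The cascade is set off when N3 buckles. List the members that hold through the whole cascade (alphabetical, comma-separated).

Round 1 — N3 buckles (initial).
  N29: +45 → 45 < 100
  N8: +80 → 80 ≥ 40
Round 2 — N8 buckles.
  N20: +30 → 30 < 100
No further bucklings.

N10, N15, N16, N17, N20, N29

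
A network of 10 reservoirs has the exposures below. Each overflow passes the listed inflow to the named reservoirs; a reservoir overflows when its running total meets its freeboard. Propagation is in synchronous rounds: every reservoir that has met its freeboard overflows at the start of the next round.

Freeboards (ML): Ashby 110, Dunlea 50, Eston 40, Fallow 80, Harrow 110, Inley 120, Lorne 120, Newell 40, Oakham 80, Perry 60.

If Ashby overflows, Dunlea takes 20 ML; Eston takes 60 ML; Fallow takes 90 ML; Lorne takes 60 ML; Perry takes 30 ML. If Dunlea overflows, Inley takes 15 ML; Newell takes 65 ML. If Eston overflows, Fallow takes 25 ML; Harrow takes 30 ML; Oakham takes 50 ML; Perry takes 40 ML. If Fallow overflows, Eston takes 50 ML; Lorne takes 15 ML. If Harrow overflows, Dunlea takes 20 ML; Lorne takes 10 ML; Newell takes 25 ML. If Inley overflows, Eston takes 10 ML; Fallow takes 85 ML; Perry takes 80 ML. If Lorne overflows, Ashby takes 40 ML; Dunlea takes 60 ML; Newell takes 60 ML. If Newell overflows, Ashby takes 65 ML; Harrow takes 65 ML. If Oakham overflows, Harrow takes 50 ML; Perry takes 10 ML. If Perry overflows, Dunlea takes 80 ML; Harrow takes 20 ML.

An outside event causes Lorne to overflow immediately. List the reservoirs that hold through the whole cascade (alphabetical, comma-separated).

Round 1 — Lorne overflows (initial).
  Ashby: +40 → 40 < 110
  Dunlea: +60 → 60 ≥ 50
  Newell: +60 → 60 ≥ 40
Round 2 — Dunlea, Newell overflow.
  Ashby: +65 → 105 < 110
  Harrow: +65 → 65 < 110
  Inley: +15 → 15 < 120
No further overflows.

Ashby, Eston, Fallow, Harrow, Inley, Oakham, Perry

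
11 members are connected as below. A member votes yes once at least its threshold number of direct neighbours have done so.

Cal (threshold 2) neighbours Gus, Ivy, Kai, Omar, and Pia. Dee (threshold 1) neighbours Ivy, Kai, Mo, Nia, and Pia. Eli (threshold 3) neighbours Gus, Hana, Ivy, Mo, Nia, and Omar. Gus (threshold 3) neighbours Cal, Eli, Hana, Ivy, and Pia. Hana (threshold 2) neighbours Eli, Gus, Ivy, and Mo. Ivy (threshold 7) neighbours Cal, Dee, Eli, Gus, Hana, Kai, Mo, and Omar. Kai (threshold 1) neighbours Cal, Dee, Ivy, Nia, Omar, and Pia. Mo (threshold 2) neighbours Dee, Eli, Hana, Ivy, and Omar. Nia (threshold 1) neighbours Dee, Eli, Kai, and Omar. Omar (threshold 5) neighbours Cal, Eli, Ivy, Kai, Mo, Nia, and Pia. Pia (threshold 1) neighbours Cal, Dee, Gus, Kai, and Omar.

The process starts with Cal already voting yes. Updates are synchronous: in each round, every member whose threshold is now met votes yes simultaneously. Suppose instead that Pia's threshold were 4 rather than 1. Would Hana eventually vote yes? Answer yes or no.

With Pia's threshold at 4:
Round 1 — Cal votes yes (initial).
Round 2 — checking thresholds:
  Gus: 1 of 5 neighbours < 3, holds.
  Ivy: 1 of 8 neighbours < 7, holds.
  Kai: 1 of 6 neighbours ≥ 1, votes yes.
  Omar: 1 of 7 neighbours < 5, holds.
  Pia: 1 of 5 neighbours < 4, holds.
Round 3 — checking thresholds:
  Dee: 1 of 5 neighbours ≥ 1, votes yes.
  Gus: 1 of 5 neighbours < 3, holds.
  Ivy: 2 of 8 neighbours < 7, holds.
  Nia: 1 of 4 neighbours ≥ 1, votes yes.
  Omar: 2 of 7 neighbours < 5, holds.
  Pia: 2 of 5 neighbours < 4, holds.
Round 4 — no new yes votes; cascade stops.

no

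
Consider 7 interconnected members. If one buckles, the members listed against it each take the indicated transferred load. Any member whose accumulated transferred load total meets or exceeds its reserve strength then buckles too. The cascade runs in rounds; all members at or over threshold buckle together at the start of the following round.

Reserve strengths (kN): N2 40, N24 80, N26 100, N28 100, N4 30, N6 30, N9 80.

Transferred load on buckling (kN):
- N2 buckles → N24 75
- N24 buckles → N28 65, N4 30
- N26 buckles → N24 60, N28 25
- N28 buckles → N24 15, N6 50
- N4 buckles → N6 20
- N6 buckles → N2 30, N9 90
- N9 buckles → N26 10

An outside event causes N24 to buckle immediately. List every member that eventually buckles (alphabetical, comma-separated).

N24, N4

Round 1 — N24 buckles (initial).
  N28: +65 → 65 < 100
  N4: +30 → 30 ≥ 30
Round 2 — N4 buckles.
  N6: +20 → 20 < 30
No further bucklings.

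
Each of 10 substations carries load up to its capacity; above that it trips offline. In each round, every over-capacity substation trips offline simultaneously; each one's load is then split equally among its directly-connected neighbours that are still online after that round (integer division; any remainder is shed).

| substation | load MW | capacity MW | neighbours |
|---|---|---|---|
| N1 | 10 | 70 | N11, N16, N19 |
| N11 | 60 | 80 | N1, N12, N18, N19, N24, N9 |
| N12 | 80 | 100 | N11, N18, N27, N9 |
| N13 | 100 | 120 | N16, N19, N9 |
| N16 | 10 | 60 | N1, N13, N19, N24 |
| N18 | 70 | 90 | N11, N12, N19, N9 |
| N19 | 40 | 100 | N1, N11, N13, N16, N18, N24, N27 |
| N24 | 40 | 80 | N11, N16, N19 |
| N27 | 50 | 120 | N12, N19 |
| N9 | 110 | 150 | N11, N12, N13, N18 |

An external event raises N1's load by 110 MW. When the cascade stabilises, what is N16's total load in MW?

50

Round 1 — N1 at 120 > 70. N1 trips offline.
  N1 sheds 120 MW to N11, N16, N19: 40 each.
    N11: 60+40 = 100 > 80
    N16: 10+40 = 50 ≤ 60
    N19: 40+40 = 80 ≤ 100
Round 2 — N11 trips offline.
  N11 sheds 100 MW to N12, N18, N19, N24, N9: 20 each.
    N12: 80+20 = 100 ≤ 100
    N18: 70+20 = 90 ≤ 90
    N19: 80+20 = 100 ≤ 100
    N24: 40+20 = 60 ≤ 80
    N9: 110+20 = 130 ≤ 150
No further trips.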